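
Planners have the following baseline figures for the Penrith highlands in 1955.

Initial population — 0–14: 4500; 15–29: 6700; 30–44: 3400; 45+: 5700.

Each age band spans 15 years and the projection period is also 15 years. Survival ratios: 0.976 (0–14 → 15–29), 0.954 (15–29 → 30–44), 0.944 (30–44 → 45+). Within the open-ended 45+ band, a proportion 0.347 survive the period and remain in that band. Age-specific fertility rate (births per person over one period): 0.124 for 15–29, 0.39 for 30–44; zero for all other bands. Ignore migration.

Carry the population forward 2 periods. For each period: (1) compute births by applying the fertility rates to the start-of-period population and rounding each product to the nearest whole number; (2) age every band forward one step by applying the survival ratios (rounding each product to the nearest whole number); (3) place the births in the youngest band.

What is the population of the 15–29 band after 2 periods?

2105

Call the groups 1 to 4, youngest first.
— Period 1 —
Births: 6700 × 0.124 = 831  |  3400 × 0.39 = 1326 → total 2157
Group 2: 4500 × 0.976 = 4392
Group 3: 6700 × 0.954 = 6392
Group 4: 3400 × 0.944 + 5700 × 0.347 = 3210 + 1978 = 5188
Population now: 0–14=2157, 15–29=4392, 30–44=6392, 45+=5188
— Period 2 —
Births: 4392 × 0.124 = 545  |  6392 × 0.39 = 2493 → total 3038
Group 2: 2157 × 0.976 = 2105
Group 3: 4392 × 0.954 = 4190
Group 4: 6392 × 0.944 + 5188 × 0.347 = 6034 + 1800 = 7834
Population now: 0–14=3038, 15–29=2105, 30–44=4190, 45+=7834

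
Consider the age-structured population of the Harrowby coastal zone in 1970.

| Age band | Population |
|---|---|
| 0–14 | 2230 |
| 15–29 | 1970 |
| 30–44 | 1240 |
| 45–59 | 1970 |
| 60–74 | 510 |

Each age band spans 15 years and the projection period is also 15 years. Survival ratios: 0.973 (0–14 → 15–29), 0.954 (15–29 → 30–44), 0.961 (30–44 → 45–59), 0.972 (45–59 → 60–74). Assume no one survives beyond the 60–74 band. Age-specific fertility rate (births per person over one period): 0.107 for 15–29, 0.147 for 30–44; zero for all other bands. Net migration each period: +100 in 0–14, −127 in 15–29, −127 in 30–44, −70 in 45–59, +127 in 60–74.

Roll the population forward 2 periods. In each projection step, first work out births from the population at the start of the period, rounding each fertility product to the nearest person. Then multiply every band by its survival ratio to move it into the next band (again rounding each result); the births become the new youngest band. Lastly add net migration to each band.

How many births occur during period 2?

Call the groups 1 to 5, youngest first.
[period 1]
Births: 1970 × 0.107 = 211  |  1240 × 0.147 = 182 → total 393
Group 2: 2230 × 0.973 = 2170
Group 3: 1970 × 0.954 = 1879
Group 4: 1240 × 0.961 = 1192
Group 5: 1970 × 0.972 = 1915
Net migration: Group 1 + 100 → 493; Group 2 − 127 → 2043; Group 3 − 127 → 1752; Group 4 − 70 → 1122; Group 5 + 127 → 2042
End of period: [493, 2043, 1752, 1122, 2042]
[period 2]
Births: 2043 × 0.107 = 219  |  1752 × 0.147 = 258 → total 477
Group 2: 493 × 0.973 = 480
Group 3: 2043 × 0.954 = 1949
Group 4: 1752 × 0.961 = 1684
Group 5: 1122 × 0.972 = 1091
Net migration: Group 1 + 100 → 577; Group 2 − 127 → 353; Group 3 − 127 → 1822; Group 4 − 70 → 1614; Group 5 + 127 → 1218
End of period: [577, 353, 1822, 1614, 1218]

477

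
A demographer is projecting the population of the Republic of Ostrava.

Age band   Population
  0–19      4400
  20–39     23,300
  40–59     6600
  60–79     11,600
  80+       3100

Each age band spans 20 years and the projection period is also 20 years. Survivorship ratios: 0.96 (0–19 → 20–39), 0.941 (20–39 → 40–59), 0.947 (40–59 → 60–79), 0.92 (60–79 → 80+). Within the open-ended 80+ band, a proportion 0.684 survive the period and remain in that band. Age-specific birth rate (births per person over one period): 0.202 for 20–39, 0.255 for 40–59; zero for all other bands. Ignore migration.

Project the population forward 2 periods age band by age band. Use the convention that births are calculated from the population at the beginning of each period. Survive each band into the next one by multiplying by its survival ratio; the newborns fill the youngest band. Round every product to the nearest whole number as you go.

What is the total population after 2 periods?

51816

(Bands numbered youngest = 1 to oldest = 5.)
— Period 1 —
Births: 23300 × 0.202 = 4707, 6600 × 0.255 = 1683 → total 6390
Band 2: 4400 × 0.96 = 4224
Band 3: 23300 × 0.941 = 21925
Band 4: 6600 × 0.947 = 6250
Band 5: 11600 × 0.92 + 3100 × 0.684 = 10672 + 2120 = 12792
Giving 6390 / 4224 / 21925 / 6250 / 12792.
— Period 2 —
Births: 4224 × 0.202 = 853, 21925 × 0.255 = 5591 → total 6444
Band 2: 6390 × 0.96 = 6134
Band 3: 4224 × 0.941 = 3975
Band 4: 21925 × 0.947 = 20763
Band 5: 6250 × 0.92 + 12792 × 0.684 = 5750 + 8750 = 14500
Giving 6444 / 6134 / 3975 / 20763 / 14500.
Total after period 2: 6444 + 6134 + 3975 + 20763 + 14500 = 51816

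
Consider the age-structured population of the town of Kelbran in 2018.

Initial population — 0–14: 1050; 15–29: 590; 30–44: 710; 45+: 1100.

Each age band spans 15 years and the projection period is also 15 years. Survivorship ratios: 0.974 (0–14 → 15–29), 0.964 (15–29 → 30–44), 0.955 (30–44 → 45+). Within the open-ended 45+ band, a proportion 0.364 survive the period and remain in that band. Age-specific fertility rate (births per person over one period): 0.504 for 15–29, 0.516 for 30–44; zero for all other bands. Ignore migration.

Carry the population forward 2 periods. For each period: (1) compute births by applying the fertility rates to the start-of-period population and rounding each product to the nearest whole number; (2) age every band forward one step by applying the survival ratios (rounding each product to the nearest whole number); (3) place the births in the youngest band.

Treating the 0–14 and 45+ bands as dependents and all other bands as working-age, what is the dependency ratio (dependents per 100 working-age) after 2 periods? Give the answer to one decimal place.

106.9

Period 1:
Births: 590 × 0.504 = 297 ; 710 × 0.516 = 366 — total 663
15–29: 1050 × 0.974 = 1023
30–44: 590 × 0.964 = 569
45+: 710 × 0.955 + 1100 × 0.364 = 678 + 400 = 1078
→ [663, 1023, 569, 1078]
Period 2:
Births: 1023 × 0.504 = 516 ; 569 × 0.516 = 294 — total 810
15–29: 663 × 0.974 = 646
30–44: 1023 × 0.964 = 986
45+: 569 × 0.955 + 1078 × 0.364 = 543 + 392 = 935
→ [810, 646, 986, 935]
Dependents (band 0–14 + band 45+) = 810 + 935 = 1745; working-age = 1632; ratio = 1745/1632 × 100 = 106.9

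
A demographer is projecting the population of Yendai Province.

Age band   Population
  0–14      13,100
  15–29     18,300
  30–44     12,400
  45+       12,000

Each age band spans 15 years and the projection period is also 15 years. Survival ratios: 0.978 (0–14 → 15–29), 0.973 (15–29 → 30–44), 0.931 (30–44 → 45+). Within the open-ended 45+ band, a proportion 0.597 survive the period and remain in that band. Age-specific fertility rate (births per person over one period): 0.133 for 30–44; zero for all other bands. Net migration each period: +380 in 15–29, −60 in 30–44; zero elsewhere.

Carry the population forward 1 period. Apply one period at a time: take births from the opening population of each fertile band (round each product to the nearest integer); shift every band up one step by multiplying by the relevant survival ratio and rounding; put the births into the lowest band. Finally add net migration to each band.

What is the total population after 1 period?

51295

[period 1]
Births: 12400 × 0.133 = 1649
15–29: 13100 × 0.978 = 12812
30–44: 18300 × 0.973 = 17806
45+: 12400 × 0.931 + 12000 × 0.597 = 11544 + 7164 = 18708
Net migration: 15–29 + 380 → 13192; 30–44 − 60 → 17746
Giving 1649 / 13192 / 17746 / 18708.
Total after period 1: 1649 + 13192 + 17746 + 18708 = 51295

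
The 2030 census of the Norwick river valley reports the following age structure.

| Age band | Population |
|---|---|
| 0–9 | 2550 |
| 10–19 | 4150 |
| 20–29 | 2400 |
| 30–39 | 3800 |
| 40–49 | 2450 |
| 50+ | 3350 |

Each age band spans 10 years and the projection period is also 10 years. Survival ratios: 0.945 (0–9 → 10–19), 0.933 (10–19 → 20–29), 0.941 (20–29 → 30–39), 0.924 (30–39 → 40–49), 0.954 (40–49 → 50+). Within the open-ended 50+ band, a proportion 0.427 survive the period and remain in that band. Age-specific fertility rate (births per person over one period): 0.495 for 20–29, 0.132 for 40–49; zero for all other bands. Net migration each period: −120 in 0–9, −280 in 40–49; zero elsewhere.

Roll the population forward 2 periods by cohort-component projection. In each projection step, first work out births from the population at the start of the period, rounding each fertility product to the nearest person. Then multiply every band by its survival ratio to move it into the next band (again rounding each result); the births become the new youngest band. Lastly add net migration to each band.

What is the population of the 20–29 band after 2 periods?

2249

Let group 1 be 0–9 through group 6 = 50+.
— Period 1 —
Births: 2400 * 0.495 = 1188, 2450 * 0.132 = 323 ⇒ total 1511
Group 2: 2550 * 0.945 = 2410
Group 3: 4150 * 0.933 = 3872
Group 4: 2400 * 0.941 = 2258
Group 5: 3800 * 0.924 = 3511
Group 6: 2450 * 0.954 + 3350 * 0.427 = 2337 + 1430 = 3767
Net migration: Group 1 − 120 → 1391; Group 5 − 280 → 3231
Giving 1391 / 2410 / 3872 / 2258 / 3231 / 3767.
— Period 2 —
Births: 3872 * 0.495 = 1917, 3231 * 0.132 = 426 ⇒ total 2343
Group 2: 1391 * 0.945 = 1314
Group 3: 2410 * 0.933 = 2249
Group 4: 3872 * 0.941 = 3644
Group 5: 2258 * 0.924 = 2086
Group 6: 3231 * 0.954 + 3767 * 0.427 = 3082 + 1609 = 4691
Net migration: Group 1 − 120 → 2223; Group 5 − 280 → 1806
Giving 2223 / 1314 / 2249 / 3644 / 1806 / 4691.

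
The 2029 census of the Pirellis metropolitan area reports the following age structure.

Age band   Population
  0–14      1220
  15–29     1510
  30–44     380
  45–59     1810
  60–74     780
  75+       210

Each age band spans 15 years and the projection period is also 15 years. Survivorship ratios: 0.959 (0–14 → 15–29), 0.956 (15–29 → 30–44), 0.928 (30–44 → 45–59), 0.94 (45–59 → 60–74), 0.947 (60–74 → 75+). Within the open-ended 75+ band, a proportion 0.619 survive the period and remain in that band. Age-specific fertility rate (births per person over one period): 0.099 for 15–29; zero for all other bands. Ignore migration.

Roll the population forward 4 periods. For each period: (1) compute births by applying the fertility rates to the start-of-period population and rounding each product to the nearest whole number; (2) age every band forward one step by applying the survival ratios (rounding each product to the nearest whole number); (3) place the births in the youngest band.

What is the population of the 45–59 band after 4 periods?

127

Period 1.
Births: 1510 × 0.099 = 149
15–29: 1220 × 0.959 = 1170
30–44: 1510 × 0.956 = 1444
45–59: 380 × 0.928 = 353
60–74: 1810 × 0.94 = 1701
75+: 780 × 0.947 + 210 × 0.619 = 739 + 130 = 869
Giving 149 / 1170 / 1444 / 353 / 1701 / 869.
Period 2.
Births: 1170 × 0.099 = 116
15–29: 149 × 0.959 = 143
30–44: 1170 × 0.956 = 1119
45–59: 1444 × 0.928 = 1340
60–74: 353 × 0.94 = 332
75+: 1701 × 0.947 + 869 × 0.619 = 1611 + 538 = 2149
Giving 116 / 143 / 1119 / 1340 / 332 / 2149.
Period 3.
Births: 143 × 0.099 = 14
15–29: 116 × 0.959 = 111
30–44: 143 × 0.956 = 137
45–59: 1119 × 0.928 = 1038
60–74: 1340 × 0.94 = 1260
75+: 332 × 0.947 + 2149 × 0.619 = 314 + 1330 = 1644
Giving 14 / 111 / 137 / 1038 / 1260 / 1644.
Period 4.
Births: 111 × 0.099 = 11
15–29: 14 × 0.959 = 13
30–44: 111 × 0.956 = 106
45–59: 137 × 0.928 = 127
60–74: 1038 × 0.94 = 976
75+: 1260 × 0.947 + 1644 × 0.619 = 1193 + 1018 = 2211
Giving 11 / 13 / 106 / 127 / 976 / 2211.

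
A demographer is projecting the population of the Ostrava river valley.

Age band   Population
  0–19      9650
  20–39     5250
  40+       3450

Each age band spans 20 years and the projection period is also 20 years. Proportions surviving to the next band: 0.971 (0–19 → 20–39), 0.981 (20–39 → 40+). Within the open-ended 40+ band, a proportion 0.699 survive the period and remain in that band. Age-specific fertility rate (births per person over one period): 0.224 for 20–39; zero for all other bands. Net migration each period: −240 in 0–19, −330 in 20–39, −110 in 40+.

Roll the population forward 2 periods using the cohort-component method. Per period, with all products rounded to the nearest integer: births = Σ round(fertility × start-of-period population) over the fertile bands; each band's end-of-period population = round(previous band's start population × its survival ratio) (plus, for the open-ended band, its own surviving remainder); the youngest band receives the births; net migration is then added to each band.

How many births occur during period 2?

2025

Numbering the groups 1..3 from youngest to oldest:
Period 1.
Births: 5250 * 0.224 = 1176
Group 2: 9650 * 0.971 = 9370
Group 3: 5250 * 0.981 + 3450 * 0.699 = 5150 + 2412 = 7562
Net migration: Group 1 − 240 → 936; Group 2 − 330 → 9040; Group 3 − 110 → 7452
→ [936, 9040, 7452]
Period 2.
Births: 9040 * 0.224 = 2025
Group 2: 936 * 0.971 = 909
Group 3: 9040 * 0.981 + 7452 * 0.699 = 8868 + 5209 = 14077
Net migration: Group 1 − 240 → 1785; Group 2 − 330 → 579; Group 3 − 110 → 13967
→ [1785, 579, 13967]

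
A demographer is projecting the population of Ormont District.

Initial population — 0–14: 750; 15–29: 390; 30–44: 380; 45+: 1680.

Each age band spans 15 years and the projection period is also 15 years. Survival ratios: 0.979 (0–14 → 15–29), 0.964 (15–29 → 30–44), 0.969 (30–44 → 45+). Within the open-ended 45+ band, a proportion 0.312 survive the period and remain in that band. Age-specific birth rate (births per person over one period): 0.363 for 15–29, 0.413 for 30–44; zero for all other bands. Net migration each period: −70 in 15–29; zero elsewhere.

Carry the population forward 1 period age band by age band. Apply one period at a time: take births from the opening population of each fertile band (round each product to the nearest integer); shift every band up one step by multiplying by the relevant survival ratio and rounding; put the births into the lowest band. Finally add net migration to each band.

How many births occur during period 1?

299

Let band 1 be 0–14 through band 4 = 45+.
— Period 1 —
Births: 390 × 0.363 = 142, 380 × 0.413 = 157 ⇒ total 299
Band 2: 750 × 0.979 = 734
Band 3: 390 × 0.964 = 376
Band 4: 380 × 0.969 + 1680 × 0.312 = 368 + 524 = 892
Net migration: Band 2 − 70 → 664
Giving 299 / 664 / 376 / 892.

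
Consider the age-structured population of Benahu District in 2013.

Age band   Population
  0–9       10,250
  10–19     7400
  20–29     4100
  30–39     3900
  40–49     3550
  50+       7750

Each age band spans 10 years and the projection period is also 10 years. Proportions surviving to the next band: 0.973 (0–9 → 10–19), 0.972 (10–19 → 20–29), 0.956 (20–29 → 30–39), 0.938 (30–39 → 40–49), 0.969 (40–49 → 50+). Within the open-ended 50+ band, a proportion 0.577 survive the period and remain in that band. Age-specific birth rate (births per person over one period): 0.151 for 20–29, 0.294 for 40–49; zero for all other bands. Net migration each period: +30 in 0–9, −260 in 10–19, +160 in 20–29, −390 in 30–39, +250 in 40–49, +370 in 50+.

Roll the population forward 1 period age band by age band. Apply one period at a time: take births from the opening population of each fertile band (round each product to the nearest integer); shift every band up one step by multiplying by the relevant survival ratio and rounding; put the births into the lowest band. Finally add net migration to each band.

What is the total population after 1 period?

Call the groups 1 to 6, youngest first.
Period 1:
Births: 4100 * 0.151 = 619  |  3550 * 0.294 = 1044 — total 1663
Group 2: 10250 * 0.973 = 9973
Group 3: 7400 * 0.972 = 7193
Group 4: 4100 * 0.956 = 3920
Group 5: 3900 * 0.938 = 3658
Group 6: 3550 * 0.969 + 7750 * 0.577 = 3440 + 4472 = 7912
Net migration: Group 1 + 30 → 1693; Group 2 − 260 → 9713; Group 3 + 160 → 7353; Group 4 − 390 → 3530; Group 5 + 250 → 3908; Group 6 + 370 → 8282
→ [1693, 9713, 7353, 3530, 3908, 8282]
Total after period 1: 1693 + 9713 + 7353 + 3530 + 3908 + 8282 = 34479

34479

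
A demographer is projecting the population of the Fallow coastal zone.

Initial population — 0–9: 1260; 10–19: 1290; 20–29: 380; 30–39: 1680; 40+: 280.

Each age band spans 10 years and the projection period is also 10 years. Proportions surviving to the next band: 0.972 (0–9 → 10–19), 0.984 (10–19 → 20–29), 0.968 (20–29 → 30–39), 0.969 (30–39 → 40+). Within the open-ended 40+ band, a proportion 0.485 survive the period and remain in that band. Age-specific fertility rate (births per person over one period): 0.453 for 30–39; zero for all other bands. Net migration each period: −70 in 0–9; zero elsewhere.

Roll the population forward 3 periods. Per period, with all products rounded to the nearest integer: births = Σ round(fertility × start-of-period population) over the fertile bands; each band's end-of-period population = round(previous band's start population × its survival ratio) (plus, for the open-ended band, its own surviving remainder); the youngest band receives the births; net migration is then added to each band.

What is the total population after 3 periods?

4185

Numbering the groups 1..5 from youngest to oldest:
— Period 1 —
Births: 1680 × 0.453 = 761
Group 2: 1260 × 0.972 = 1225
Group 3: 1290 × 0.984 = 1269
Group 4: 380 × 0.968 = 368
Group 5: 1680 × 0.969 + 280 × 0.485 = 1628 + 136 = 1764
Net migration: Group 1 − 70 → 691
Giving 691 / 1225 / 1269 / 368 / 1764.
— Period 2 —
Births: 368 × 0.453 = 167
Group 2: 691 × 0.972 = 672
Group 3: 1225 × 0.984 = 1205
Group 4: 1269 × 0.968 = 1228
Group 5: 368 × 0.969 + 1764 × 0.485 = 357 + 856 = 1213
Net migration: Group 1 − 70 → 97
Giving 97 / 672 / 1205 / 1228 / 1213.
— Period 3 —
Births: 1228 × 0.453 = 556
Group 2: 97 × 0.972 = 94
Group 3: 672 × 0.984 = 661
Group 4: 1205 × 0.968 = 1166
Group 5: 1228 × 0.969 + 1213 × 0.485 = 1190 + 588 = 1778
Net migration: Group 1 − 70 → 486
Giving 486 / 94 / 661 / 1166 / 1778.
Total after period 3: 486 + 94 + 661 + 1166 + 1778 = 4185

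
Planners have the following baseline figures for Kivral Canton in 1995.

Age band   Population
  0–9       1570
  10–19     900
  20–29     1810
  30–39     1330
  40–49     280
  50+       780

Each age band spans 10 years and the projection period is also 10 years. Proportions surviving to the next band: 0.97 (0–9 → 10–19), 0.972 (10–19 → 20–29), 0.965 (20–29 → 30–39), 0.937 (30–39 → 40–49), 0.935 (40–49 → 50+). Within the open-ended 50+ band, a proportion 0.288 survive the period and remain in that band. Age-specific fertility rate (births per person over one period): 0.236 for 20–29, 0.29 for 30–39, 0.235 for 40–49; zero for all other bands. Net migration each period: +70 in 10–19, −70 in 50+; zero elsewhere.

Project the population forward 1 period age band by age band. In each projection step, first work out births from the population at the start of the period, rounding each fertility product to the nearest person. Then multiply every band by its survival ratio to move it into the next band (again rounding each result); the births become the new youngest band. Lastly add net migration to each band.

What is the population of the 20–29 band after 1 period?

(Groups numbered youngest = 1 to oldest = 6.)
[period 1]
Births: 1810 × 0.236 = 427  |  1330 × 0.29 = 386  |  280 × 0.235 = 66 ⇒ total 879
Group 2: 1570 × 0.97 = 1523
Group 3: 900 × 0.972 = 875
Group 4: 1810 × 0.965 = 1747
Group 5: 1330 × 0.937 = 1246
Group 6: 280 × 0.935 + 780 × 0.288 = 262 + 225 = 487
Net migration: Group 2 + 70 → 1593; Group 6 − 70 → 417
Population now: 0–9=879, 10–19=1593, 20–29=875, 30–39=1747, 40–49=1246, 50+=417

875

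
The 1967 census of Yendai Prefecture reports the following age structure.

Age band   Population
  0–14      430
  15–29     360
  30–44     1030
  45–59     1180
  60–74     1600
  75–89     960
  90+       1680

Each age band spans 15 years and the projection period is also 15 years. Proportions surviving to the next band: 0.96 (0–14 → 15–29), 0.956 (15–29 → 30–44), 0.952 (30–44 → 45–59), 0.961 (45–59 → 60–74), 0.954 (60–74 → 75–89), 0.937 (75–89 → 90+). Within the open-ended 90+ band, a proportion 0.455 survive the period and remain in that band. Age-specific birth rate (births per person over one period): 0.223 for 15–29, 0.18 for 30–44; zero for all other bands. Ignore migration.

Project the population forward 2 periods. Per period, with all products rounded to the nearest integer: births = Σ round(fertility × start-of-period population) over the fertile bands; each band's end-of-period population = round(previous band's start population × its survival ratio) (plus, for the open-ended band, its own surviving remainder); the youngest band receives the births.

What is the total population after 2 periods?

5342

Numbering the bands 1..7 from youngest to oldest:
— Period 1 —
Births: 360 * 0.223 = 80, 1030 * 0.18 = 185 — total 265
Band 2: 430 * 0.96 = 413
Band 3: 360 * 0.956 = 344
Band 4: 1030 * 0.952 = 981
Band 5: 1180 * 0.961 = 1134
Band 6: 1600 * 0.954 = 1526
Band 7: 960 * 0.937 + 1680 * 0.455 = 900 + 764 = 1664
Giving 265 / 413 / 344 / 981 / 1134 / 1526 / 1664.
— Period 2 —
Births: 413 * 0.223 = 92, 344 * 0.18 = 62 — total 154
Band 2: 265 * 0.96 = 254
Band 3: 413 * 0.956 = 395
Band 4: 344 * 0.952 = 327
Band 5: 981 * 0.961 = 943
Band 6: 1134 * 0.954 = 1082
Band 7: 1526 * 0.937 + 1664 * 0.455 = 1430 + 757 = 2187
Giving 154 / 254 / 395 / 327 / 943 / 1082 / 2187.
Total after period 2: 154 + 254 + 395 + 327 + 943 + 1082 + 2187 = 5342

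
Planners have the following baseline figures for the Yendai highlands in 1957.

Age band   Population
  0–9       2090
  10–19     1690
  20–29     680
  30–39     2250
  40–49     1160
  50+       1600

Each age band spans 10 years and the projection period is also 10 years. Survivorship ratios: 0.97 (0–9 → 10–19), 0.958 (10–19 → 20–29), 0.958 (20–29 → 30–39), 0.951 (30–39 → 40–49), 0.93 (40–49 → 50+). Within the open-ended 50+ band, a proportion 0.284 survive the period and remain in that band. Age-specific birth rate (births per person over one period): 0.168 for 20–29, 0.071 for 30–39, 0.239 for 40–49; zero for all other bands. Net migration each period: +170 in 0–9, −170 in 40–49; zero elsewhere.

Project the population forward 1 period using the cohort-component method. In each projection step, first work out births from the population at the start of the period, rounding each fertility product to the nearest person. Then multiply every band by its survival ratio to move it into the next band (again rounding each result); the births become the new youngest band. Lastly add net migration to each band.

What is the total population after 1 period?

[period 1]
Births: 680 * 0.168 = 114  |  2250 * 0.071 = 160  |  1160 * 0.239 = 277 — total 551
10–19: 2090 * 0.97 = 2027
20–29: 1690 * 0.958 = 1619
30–39: 680 * 0.958 = 651
40–49: 2250 * 0.951 = 2140
50+: 1160 * 0.93 + 1600 * 0.284 = 1079 + 454 = 1533
Net migration: 0–9 + 170 → 721; 40–49 − 170 → 1970
End of period: [721, 2027, 1619, 651, 1970, 1533]
Total after period 1: 721 + 2027 + 1619 + 651 + 1970 + 1533 = 8521

8521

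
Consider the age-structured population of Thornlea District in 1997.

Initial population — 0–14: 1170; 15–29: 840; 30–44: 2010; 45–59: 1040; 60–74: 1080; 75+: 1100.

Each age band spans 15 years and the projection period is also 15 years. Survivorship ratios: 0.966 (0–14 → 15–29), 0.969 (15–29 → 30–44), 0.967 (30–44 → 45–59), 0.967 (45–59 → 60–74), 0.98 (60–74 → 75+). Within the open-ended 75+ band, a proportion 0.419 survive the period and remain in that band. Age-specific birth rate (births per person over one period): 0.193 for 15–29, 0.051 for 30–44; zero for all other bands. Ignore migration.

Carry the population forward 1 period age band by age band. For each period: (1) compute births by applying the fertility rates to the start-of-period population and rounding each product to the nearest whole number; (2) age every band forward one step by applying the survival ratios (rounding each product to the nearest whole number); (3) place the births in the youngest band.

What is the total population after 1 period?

6678

(Bands numbered youngest = 1 to oldest = 6.)
[period 1]
Births: 840 × 0.193 = 162 ; 2010 × 0.051 = 103 → 265
Band 2: 1170 × 0.966 = 1130
Band 3: 840 × 0.969 = 814
Band 4: 2010 × 0.967 = 1944
Band 5: 1040 × 0.967 = 1006
Band 6: 1080 × 0.98 + 1100 × 0.419 = 1058 + 461 = 1519
Population now: 0–14=265, 15–29=1130, 30–44=814, 45–59=1944, 60–74=1006, 75+=1519
Total after period 1: 265 + 1130 + 814 + 1944 + 1006 + 1519 = 6678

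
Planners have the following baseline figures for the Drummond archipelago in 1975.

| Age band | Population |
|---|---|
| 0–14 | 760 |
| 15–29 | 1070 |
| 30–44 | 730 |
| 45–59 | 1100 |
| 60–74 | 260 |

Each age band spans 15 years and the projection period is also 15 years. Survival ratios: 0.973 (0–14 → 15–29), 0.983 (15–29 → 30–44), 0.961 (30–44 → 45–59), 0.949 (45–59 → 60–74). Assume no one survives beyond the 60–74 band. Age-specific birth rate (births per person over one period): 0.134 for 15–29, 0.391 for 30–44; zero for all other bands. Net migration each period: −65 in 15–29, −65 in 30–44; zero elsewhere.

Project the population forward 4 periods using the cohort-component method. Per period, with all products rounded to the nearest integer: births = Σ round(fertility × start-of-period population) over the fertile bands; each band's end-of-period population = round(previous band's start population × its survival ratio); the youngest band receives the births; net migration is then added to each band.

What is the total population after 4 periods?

Period 1.
Births: 1070 × 0.134 = 143 ; 730 × 0.391 = 285 — total 428
15–29: 760 × 0.973 = 739
30–44: 1070 × 0.983 = 1052
45–59: 730 × 0.961 = 702
60–74: 1100 × 0.949 = 1044
Net migration: 15–29 − 65 → 674; 30–44 − 65 → 987
Giving 428 / 674 / 987 / 702 / 1044.
Period 2.
Births: 674 × 0.134 = 90 ; 987 × 0.391 = 386 — total 476
15–29: 428 × 0.973 = 416
30–44: 674 × 0.983 = 663
45–59: 987 × 0.961 = 949
60–74: 702 × 0.949 = 666
Net migration: 15–29 − 65 → 351; 30–44 − 65 → 598
Giving 476 / 351 / 598 / 949 / 666.
Period 3.
Births: 351 × 0.134 = 47 ; 598 × 0.391 = 234 — total 281
15–29: 476 × 0.973 = 463
30–44: 351 × 0.983 = 345
45–59: 598 × 0.961 = 575
60–74: 949 × 0.949 = 901
Net migration: 15–29 − 65 → 398; 30–44 − 65 → 280
Giving 281 / 398 / 280 / 575 / 901.
Period 4.
Births: 398 × 0.134 = 53 ; 280 × 0.391 = 109 — total 162
15–29: 281 × 0.973 = 273
30–44: 398 × 0.983 = 391
45–59: 280 × 0.961 = 269
60–74: 575 × 0.949 = 546
Net migration: 15–29 − 65 → 208; 30–44 − 65 → 326
Giving 162 / 208 / 326 / 269 / 546.
Total after period 4: 162 + 208 + 326 + 269 + 546 = 1511

1511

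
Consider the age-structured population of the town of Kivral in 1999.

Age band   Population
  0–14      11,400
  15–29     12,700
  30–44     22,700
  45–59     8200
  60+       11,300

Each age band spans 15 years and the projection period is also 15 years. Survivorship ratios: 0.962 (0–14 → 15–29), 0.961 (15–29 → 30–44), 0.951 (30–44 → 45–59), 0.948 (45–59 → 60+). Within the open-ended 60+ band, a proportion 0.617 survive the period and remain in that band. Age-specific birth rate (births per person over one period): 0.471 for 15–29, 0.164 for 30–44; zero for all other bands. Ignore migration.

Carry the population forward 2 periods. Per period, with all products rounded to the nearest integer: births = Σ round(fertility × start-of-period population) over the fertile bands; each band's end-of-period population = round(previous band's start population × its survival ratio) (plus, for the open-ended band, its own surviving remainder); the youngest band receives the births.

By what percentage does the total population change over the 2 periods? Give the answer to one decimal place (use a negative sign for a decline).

Numbering the groups 1..5 from youngest to oldest:
[period 1]
Births: 12700 × 0.471 = 5982, 22700 × 0.164 = 3723 ⇒ total 9705
Group 2: 11400 × 0.962 = 10967
Group 3: 12700 × 0.961 = 12205
Group 4: 22700 × 0.951 = 21588
Group 5: 8200 × 0.948 + 11300 × 0.617 = 7774 + 6972 = 14746
End of period: [9705, 10967, 12205, 21588, 14746]
[period 2]
Births: 10967 × 0.471 = 5165, 12205 × 0.164 = 2002 ⇒ total 7167
Group 2: 9705 × 0.962 = 9336
Group 3: 10967 × 0.961 = 10539
Group 4: 12205 × 0.951 = 11607
Group 5: 21588 × 0.948 + 14746 × 0.617 = 20465 + 9098 = 29563
End of period: [7167, 9336, 10539, 11607, 29563]
Total: 66300 → 68212; change = 1912; percentage change = 2.9%

2.9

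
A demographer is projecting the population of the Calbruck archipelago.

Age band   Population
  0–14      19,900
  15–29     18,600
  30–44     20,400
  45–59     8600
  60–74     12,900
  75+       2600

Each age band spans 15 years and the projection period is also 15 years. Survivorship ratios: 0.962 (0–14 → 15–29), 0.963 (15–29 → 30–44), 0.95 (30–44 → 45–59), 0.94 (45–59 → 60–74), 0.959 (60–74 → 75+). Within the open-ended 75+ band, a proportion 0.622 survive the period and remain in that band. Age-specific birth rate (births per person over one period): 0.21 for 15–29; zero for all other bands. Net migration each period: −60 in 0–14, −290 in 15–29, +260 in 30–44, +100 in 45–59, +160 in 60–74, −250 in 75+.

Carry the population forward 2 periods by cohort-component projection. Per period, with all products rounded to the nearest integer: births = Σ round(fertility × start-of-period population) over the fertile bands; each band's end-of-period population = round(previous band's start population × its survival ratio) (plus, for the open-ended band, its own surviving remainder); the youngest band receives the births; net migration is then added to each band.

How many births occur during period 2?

3959

— Period 1 —
Births: 18600 × 0.21 = 3906
15–29: 19900 × 0.962 = 19144
30–44: 18600 × 0.963 = 17912
45–59: 20400 × 0.95 = 19380
60–74: 8600 × 0.94 = 8084
75+: 12900 × 0.959 + 2600 × 0.622 = 12371 + 1617 = 13988
Net migration: 0–14 − 60 → 3846; 15–29 − 290 → 18854; 30–44 + 260 → 18172; 45–59 + 100 → 19480; 60–74 + 160 → 8244; 75+ − 250 → 13738
Giving 3846 / 18854 / 18172 / 19480 / 8244 / 13738.
— Period 2 —
Births: 18854 × 0.21 = 3959
15–29: 3846 × 0.962 = 3700
30–44: 18854 × 0.963 = 18156
45–59: 18172 × 0.95 = 17263
60–74: 19480 × 0.94 = 18311
75+: 8244 × 0.959 + 13738 × 0.622 = 7906 + 8545 = 16451
Net migration: 0–14 − 60 → 3899; 15–29 − 290 → 3410; 30–44 + 260 → 18416; 45–59 + 100 → 17363; 60–74 + 160 → 18471; 75+ − 250 → 16201
Giving 3899 / 3410 / 18416 / 17363 / 18471 / 16201.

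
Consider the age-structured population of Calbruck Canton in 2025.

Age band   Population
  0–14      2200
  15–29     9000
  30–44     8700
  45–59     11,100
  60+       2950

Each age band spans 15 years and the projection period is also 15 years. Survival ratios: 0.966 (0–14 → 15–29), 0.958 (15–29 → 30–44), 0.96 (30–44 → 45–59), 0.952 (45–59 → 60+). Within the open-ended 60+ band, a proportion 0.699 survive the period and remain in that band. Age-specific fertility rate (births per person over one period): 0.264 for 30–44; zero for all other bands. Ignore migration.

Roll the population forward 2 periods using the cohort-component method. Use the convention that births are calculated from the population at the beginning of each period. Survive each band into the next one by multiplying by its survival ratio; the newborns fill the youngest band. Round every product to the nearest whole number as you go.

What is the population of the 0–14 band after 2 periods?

2276

After projecting period 1:
Births: 8700 × 0.264 = 2297
15–29: 2200 × 0.966 = 2125
30–44: 9000 × 0.958 = 8622
45–59: 8700 × 0.96 = 8352
60+: 11100 × 0.952 + 2950 × 0.699 = 10567 + 2062 = 12629
→ [2297, 2125, 8622, 8352, 12629]
After projecting period 2:
Births: 8622 × 0.264 = 2276
15–29: 2297 × 0.966 = 2219
30–44: 2125 × 0.958 = 2036
45–59: 8622 × 0.96 = 8277
60+: 8352 × 0.952 + 12629 × 0.699 = 7951 + 8828 = 16779
→ [2276, 2219, 2036, 8277, 16779]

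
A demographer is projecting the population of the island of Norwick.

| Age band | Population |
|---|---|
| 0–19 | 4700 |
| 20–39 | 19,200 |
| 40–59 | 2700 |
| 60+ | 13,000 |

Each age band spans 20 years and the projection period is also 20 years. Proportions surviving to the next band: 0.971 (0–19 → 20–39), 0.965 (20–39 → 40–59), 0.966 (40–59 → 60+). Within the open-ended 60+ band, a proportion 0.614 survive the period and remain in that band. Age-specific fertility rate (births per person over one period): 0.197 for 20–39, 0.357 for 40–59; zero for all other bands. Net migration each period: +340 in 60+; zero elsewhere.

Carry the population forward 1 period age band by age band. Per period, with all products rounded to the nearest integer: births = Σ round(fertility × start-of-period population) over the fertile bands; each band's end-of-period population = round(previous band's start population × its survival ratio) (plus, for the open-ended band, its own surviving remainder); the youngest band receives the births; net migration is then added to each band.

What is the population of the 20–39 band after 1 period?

4564

Period 1:
Births: 19200 × 0.197 = 3782 ; 2700 × 0.357 = 964 ⇒ total 4746
20–39: 4700 × 0.971 = 4564
40–59: 19200 × 0.965 = 18528
60+: 2700 × 0.966 + 13000 × 0.614 = 2608 + 7982 = 10590
Net migration: 60+ + 340 → 10930
End of period: [4746, 4564, 18528, 10930]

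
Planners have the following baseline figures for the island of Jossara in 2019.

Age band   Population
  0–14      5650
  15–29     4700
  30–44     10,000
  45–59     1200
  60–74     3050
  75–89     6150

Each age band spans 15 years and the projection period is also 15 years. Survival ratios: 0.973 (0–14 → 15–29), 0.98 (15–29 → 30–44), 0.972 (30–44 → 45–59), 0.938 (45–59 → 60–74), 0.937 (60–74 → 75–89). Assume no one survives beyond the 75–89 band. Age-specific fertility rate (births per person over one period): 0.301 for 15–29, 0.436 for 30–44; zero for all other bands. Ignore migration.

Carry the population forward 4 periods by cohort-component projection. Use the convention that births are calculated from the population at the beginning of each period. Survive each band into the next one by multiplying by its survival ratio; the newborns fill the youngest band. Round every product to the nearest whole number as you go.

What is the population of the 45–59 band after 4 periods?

5353

Period 1.
Births: 4700 * 0.301 = 1415, 10000 * 0.436 = 4360 → total 5775
15–29: 5650 * 0.973 = 5497
30–44: 4700 * 0.98 = 4606
45–59: 10000 * 0.972 = 9720
60–74: 1200 * 0.938 = 1126
75–89: 3050 * 0.937 = 2858
End of period: [5775, 5497, 4606, 9720, 1126, 2858]
Period 2.
Births: 5497 * 0.301 = 1655, 4606 * 0.436 = 2008 → total 3663
15–29: 5775 * 0.973 = 5619
30–44: 5497 * 0.98 = 5387
45–59: 4606 * 0.972 = 4477
60–74: 9720 * 0.938 = 9117
75–89: 1126 * 0.937 = 1055
End of period: [3663, 5619, 5387, 4477, 9117, 1055]
Period 3.
Births: 5619 * 0.301 = 1691, 5387 * 0.436 = 2349 → total 4040
15–29: 3663 * 0.973 = 3564
30–44: 5619 * 0.98 = 5507
45–59: 5387 * 0.972 = 5236
60–74: 4477 * 0.938 = 4199
75–89: 9117 * 0.937 = 8543
End of period: [4040, 3564, 5507, 5236, 4199, 8543]
Period 4.
Births: 3564 * 0.301 = 1073, 5507 * 0.436 = 2401 → total 3474
15–29: 4040 * 0.973 = 3931
30–44: 3564 * 0.98 = 3493
45–59: 5507 * 0.972 = 5353
60–74: 5236 * 0.938 = 4911
75–89: 4199 * 0.937 = 3934
End of period: [3474, 3931, 3493, 5353, 4911, 3934]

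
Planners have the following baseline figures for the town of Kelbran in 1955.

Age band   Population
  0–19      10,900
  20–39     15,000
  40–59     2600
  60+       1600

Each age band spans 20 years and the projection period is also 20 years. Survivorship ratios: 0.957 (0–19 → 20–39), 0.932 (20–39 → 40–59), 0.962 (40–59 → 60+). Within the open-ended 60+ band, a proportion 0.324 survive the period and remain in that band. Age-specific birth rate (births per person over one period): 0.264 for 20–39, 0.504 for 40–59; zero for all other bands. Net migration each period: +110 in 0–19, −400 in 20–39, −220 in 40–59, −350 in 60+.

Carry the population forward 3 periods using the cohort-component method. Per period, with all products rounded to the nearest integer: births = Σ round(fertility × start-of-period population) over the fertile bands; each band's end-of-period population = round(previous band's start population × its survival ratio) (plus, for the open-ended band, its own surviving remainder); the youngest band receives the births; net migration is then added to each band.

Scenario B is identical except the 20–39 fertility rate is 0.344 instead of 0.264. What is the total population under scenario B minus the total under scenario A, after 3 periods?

Period 1:
Births: 15000 × 0.264 = 3960  |  2600 × 0.504 = 1310 → 5270
20–39: 10900 × 0.957 = 10431
40–59: 15000 × 0.932 = 13980
60+: 2600 × 0.962 + 1600 × 0.324 = 2501 + 518 = 3019
Net migration: 0–19 + 110 → 5380; 20–39 − 400 → 10031; 40–59 − 220 → 13760; 60+ − 350 → 2669
Giving 5380 / 10031 / 13760 / 2669.
Period 2:
Births: 10031 × 0.264 = 2648  |  13760 × 0.504 = 6935 → 9583
20–39: 5380 × 0.957 = 5149
40–59: 10031 × 0.932 = 9349
60+: 13760 × 0.962 + 2669 × 0.324 = 13237 + 865 = 14102
Net migration: 0–19 + 110 → 9693; 20–39 − 400 → 4749; 40–59 − 220 → 9129; 60+ − 350 → 13752
Giving 9693 / 4749 / 9129 / 13752.
Period 3:
Births: 4749 × 0.264 = 1254  |  9129 × 0.504 = 4601 → 5855
20–39: 9693 × 0.957 = 9276
40–59: 4749 × 0.932 = 4426
60+: 9129 × 0.962 + 13752 × 0.324 = 8782 + 4456 = 13238
Net migration: 0–19 + 110 → 5965; 20–39 − 400 → 8876; 40–59 − 220 → 4206; 60+ − 350 → 12888
Giving 5965 / 8876 / 4206 / 12888.
Scenario A total after 3 periods: 31935
Scenario B projection —
Period 1:
Births: 15000 × 0.344 = 5160  |  2600 × 0.504 = 1310 → 6470
20–39: 10900 × 0.957 = 10431
40–59: 15000 × 0.932 = 13980
60+: 2600 × 0.962 + 1600 × 0.324 = 2501 + 518 = 3019
Net migration: 0–19 + 110 → 6580; 20–39 − 400 → 10031; 40–59 − 220 → 13760; 60+ − 350 → 2669
Giving 6580 / 10031 / 13760 / 2669.
Period 2:
Births: 10031 × 0.344 = 3451  |  13760 × 0.504 = 6935 → 10386
20–39: 6580 × 0.957 = 6297
40–59: 10031 × 0.932 = 9349
60+: 13760 × 0.962 + 2669 × 0.324 = 13237 + 865 = 14102
Net migration: 0–19 + 110 → 10496; 20–39 − 400 → 5897; 40–59 − 220 → 9129; 60+ − 350 → 13752
Giving 10496 / 5897 / 9129 / 13752.
Period 3:
Births: 5897 × 0.344 = 2029  |  9129 × 0.504 = 4601 → 6630
20–39: 10496 × 0.957 = 10045
40–59: 5897 × 0.932 = 5496
60+: 9129 × 0.962 + 13752 × 0.324 = 8782 + 4456 = 13238
Net migration: 0–19 + 110 → 6740; 20–39 − 400 → 9645; 40–59 − 220 → 5276; 60+ − 350 → 12888
Giving 6740 / 9645 / 5276 / 12888.
Scenario B total after 3 periods: 34549
Difference B − A = 34549 − 31935 = 2614

2614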